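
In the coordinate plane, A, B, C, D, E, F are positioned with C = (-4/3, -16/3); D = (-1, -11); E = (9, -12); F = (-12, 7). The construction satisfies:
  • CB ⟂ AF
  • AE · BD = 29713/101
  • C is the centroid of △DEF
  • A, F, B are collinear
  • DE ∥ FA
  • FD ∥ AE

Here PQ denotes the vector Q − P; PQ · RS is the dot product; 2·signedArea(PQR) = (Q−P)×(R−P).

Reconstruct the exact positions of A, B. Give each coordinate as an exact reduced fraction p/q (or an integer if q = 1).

A = (-2, 6)
B = (-22/101, 588/101)

1. A_x = -2  [FD ∥ AE ∩ DE ∥ FA]
2. A_y = 6  [FD ∥ AE ∩ DE ∥ FA]
   → A = (-2, 6)
3. B_x = -22/101  [A, F, B are collinear ∩ CB ⟂ AF]
4. B_y = 588/101  [A, F, B are collinear ∩ CB ⟂ AF]
   → B = (-22/101, 588/101)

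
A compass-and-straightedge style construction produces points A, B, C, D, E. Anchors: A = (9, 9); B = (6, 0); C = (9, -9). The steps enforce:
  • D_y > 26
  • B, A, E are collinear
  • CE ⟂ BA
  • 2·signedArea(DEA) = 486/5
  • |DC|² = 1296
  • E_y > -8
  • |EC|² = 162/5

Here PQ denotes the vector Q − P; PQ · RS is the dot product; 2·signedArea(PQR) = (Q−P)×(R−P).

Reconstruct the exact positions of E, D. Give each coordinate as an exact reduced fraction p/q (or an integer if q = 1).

1. E_x = 18/5  [B, A, E are collinear ∩ CE ⟂ BA]
2. E_y = -36/5  [B, A, E are collinear ∩ CE ⟂ BA]
   → E = (18/5, -36/5)
3. D_x = 9  [line -81/5·x + 27/5·y + 0 = 0 ∩ |DC|² = 1296]
4. D_y = 27  [line -81/5·x + 27/5·y + 0 = 0 ∩ |DC|² = 1296]
   → D = (9, 27)

D = (9, 27)
E = (18/5, -36/5)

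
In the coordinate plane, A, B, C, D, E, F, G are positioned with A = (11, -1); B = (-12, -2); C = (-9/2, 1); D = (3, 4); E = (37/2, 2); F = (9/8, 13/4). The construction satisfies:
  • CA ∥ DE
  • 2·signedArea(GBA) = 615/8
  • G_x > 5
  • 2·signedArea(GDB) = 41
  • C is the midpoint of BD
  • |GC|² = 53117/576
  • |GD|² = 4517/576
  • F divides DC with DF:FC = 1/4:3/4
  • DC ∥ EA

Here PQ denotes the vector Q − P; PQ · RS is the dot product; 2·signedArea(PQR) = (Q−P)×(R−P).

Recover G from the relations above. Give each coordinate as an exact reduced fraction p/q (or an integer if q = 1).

1. G_x = 121/24  [2·signedArea(GBA) = 615/8 ∩ 2·signedArea(GDB) = 41]
2. G_y = 25/12  [2·signedArea(GBA) = 615/8 ∩ 2·signedArea(GDB) = 41]
   → G = (121/24, 25/12)

G = (121/24, 25/12)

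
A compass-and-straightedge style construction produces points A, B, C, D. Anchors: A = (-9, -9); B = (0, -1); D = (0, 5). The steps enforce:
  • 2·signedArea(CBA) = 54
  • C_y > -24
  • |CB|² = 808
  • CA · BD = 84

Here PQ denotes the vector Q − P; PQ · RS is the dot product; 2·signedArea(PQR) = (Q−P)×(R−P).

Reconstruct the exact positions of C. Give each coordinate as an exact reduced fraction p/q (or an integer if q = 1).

1. C_x = -18  [2·signedArea(CBA) = 54 ∩ CA · BD = 84]
2. C_y = -23  [2·signedArea(CBA) = 54 ∩ CA · BD = 84]
   → C = (-18, -23)

C = (-18, -23)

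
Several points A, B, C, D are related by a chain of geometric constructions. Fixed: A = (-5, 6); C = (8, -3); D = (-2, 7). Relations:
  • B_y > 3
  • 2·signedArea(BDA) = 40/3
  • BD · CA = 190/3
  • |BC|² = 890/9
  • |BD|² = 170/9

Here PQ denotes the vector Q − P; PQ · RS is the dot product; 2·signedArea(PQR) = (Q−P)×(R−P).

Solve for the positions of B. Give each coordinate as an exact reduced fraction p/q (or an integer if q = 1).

1. B_x = 1/3  [2·signedArea(BDA) = 40/3 ∩ BD · CA = 190/3]
2. B_y = 10/3  [2·signedArea(BDA) = 40/3 ∩ BD · CA = 190/3]
   → B = (1/3, 10/3)

B = (1/3, 10/3)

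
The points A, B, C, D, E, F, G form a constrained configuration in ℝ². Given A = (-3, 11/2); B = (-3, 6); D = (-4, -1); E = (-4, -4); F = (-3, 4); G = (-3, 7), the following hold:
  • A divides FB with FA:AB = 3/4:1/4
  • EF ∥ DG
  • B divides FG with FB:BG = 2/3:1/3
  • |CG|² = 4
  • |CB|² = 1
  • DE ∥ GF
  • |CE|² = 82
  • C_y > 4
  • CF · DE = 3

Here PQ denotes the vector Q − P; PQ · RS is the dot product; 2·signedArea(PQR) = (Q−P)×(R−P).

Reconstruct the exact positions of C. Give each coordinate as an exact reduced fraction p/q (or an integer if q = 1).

C = (-3, 5)

1. C_y = 5  [CF · DE = 3]
2. C_x = -3  [|CG|² = 4]
   → C = (-3, 5)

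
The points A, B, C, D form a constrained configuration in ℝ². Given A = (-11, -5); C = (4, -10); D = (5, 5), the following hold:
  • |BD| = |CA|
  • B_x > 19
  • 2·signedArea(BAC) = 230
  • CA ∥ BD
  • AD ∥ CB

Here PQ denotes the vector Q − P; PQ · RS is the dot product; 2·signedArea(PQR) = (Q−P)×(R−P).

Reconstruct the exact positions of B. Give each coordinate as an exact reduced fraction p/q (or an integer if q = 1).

1. B_x = 20  [CA ∥ BD ∩ AD ∥ CB]
2. B_y = 0  [CA ∥ BD ∩ AD ∥ CB]
   → B = (20, 0)

B = (20, 0)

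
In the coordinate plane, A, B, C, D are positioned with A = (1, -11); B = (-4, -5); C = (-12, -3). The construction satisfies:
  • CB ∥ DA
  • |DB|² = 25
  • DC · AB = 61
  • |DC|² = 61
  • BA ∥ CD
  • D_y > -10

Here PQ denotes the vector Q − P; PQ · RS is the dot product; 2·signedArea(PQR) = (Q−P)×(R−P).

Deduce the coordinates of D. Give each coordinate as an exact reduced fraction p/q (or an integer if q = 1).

D = (-7, -9)

1. D_x = -7  [CB ∥ DA ∩ BA ∥ CD]
2. D_y = -9  [CB ∥ DA ∩ BA ∥ CD]
   → D = (-7, -9)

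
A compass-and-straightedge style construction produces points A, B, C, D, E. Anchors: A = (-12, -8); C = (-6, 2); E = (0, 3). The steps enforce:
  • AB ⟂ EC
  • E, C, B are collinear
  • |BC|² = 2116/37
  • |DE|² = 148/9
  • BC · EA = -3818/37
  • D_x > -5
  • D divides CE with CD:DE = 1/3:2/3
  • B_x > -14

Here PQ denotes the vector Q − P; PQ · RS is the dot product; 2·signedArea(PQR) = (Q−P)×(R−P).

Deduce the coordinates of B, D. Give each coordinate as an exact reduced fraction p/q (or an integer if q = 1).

1. B_x = -498/37  [E, C, B are collinear ∩ AB ⟂ EC]
2. B_y = 28/37  [E, C, B are collinear ∩ AB ⟂ EC]
   → B = (-498/37, 28/37)
3. D_x = -4  [D divides CE with CD:DE = 1/3:2/3]
4. D_y = 7/3  [D divides CE with CD:DE = 1/3:2/3]
   → D = (-4, 7/3)

B = (-498/37, 28/37)
D = (-4, 7/3)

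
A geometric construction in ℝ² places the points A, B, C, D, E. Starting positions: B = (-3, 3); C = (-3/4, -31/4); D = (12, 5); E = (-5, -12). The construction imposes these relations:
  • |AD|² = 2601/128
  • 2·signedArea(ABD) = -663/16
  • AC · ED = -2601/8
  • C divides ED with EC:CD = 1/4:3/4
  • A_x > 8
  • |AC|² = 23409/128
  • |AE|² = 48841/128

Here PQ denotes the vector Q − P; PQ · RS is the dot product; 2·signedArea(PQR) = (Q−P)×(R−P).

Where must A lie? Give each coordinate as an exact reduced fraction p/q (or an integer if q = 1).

1. A_x = 141/16  [2·signedArea(ABD) = -663/16 ∩ AC · ED = -2601/8]
2. A_y = 29/16  [2·signedArea(ABD) = -663/16 ∩ AC · ED = -2601/8]
   → A = (141/16, 29/16)

A = (141/16, 29/16)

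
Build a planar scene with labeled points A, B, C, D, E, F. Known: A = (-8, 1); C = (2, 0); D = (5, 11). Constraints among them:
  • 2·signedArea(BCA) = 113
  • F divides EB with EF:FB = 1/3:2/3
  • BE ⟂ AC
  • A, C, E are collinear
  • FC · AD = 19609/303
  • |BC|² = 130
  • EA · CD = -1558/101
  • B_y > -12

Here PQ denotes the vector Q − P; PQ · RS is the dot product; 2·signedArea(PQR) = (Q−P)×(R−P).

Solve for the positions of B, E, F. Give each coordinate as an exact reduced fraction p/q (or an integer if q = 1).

1. E_x = 12/101  [A, C, E are collinear ∩ EA · CD = -1558/101]
2. E_y = 19/101  [A, C, E are collinear ∩ EA · CD = -1558/101]
   → E = (12/101, 19/101)
3. B_x = -1  [2·signedArea(BCA) = 113 ∩ BE ⟂ AC]
4. B_y = -11  [2·signedArea(BCA) = 113 ∩ BE ⟂ AC]
   → B = (-1, -11)
5. F_x = -77/303  [F divides EB with EF:FB = 1/3:2/3]
6. F_y = -1073/303  [F divides EB with EF:FB = 1/3:2/3]
   → F = (-77/303, -1073/303)

B = (-1, -11)
E = (12/101, 19/101)
F = (-77/303, -1073/303)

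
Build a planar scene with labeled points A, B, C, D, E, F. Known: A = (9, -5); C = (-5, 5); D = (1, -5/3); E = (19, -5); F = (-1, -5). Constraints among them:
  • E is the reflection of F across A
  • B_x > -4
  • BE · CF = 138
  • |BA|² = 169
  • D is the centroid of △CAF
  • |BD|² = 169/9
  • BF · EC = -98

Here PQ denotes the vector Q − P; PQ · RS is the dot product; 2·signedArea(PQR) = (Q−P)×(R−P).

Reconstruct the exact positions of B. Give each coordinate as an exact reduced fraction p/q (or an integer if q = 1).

1. B_x = -3  [BE · CF = 138 ∩ BF · EC = -98]
2. B_y = 0  [BE · CF = 138 ∩ BF · EC = -98]
   → B = (-3, 0)

B = (-3, 0)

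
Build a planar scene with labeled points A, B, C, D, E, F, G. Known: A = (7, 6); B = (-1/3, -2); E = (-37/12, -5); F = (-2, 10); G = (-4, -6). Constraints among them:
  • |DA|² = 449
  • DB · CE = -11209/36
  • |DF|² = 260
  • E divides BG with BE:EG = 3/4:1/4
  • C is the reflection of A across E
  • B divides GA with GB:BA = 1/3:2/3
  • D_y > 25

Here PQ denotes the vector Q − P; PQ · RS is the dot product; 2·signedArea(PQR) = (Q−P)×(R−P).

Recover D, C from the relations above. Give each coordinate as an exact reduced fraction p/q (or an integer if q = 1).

1. C_x = -79/6  [C is the reflection of A across E]
2. C_y = -16  [C is the reflection of A across E]
   → C = (-79/6, -16)
3. D_x = 0  [line -121/12·x + -11·y + 286 = 0 ∩ |DA|² = 449]
4. D_y = 26  [line -121/12·x + -11·y + 286 = 0 ∩ |DA|² = 449]
   → D = (0, 26)

C = (-79/6, -16)
D = (0, 26)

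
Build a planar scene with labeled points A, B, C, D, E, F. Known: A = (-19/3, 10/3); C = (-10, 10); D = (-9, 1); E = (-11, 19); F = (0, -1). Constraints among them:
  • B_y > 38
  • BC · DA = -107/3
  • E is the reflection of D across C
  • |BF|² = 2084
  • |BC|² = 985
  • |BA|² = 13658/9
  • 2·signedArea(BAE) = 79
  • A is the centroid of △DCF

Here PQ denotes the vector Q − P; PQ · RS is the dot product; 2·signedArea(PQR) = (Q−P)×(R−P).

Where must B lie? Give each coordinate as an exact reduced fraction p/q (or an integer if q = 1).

1. B_x = -22  [BC · DA = -107/3 ∩ 2·signedArea(BAE) = 79]
2. B_y = 39  [BC · DA = -107/3 ∩ 2·signedArea(BAE) = 79]
   → B = (-22, 39)

B = (-22, 39)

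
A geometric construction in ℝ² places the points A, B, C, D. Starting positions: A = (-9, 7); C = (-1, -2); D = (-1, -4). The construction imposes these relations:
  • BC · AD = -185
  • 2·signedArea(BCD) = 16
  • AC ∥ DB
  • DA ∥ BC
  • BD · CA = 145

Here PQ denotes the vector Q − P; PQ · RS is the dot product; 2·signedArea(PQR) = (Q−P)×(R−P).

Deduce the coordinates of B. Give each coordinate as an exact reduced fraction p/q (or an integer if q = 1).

B = (7, -13)

1. B_x = 7  [DA ∥ BC ∩ AC ∥ DB]
2. B_y = -13  [DA ∥ BC ∩ AC ∥ DB]
   → B = (7, -13)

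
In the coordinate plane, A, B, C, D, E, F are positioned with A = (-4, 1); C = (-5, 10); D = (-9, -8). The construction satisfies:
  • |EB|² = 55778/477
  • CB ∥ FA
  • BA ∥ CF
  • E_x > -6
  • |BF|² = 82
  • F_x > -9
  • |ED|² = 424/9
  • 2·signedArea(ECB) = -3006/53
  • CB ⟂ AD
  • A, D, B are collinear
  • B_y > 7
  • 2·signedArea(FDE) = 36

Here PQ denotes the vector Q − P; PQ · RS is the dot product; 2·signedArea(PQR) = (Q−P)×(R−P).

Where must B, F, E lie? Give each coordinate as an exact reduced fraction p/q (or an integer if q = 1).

B = (-22/53, 395/53)
E = (-17/3, -2)
F = (-455/53, 188/53)

1. B_x = -22/53  [A, D, B are collinear ∩ CB ⟂ AD]
2. B_y = 395/53  [A, D, B are collinear ∩ CB ⟂ AD]
   → B = (-22/53, 395/53)
3. F_x = -455/53  [CB ∥ FA ∩ BA ∥ CF]
4. F_y = 188/53  [CB ∥ FA ∩ BA ∥ CF]
   → F = (-455/53, 188/53)
5. E_x = -17/3  [2·signedArea(ECB) = -3006/53 ∩ 2·signedArea(FDE) = 36]
6. E_y = -2  [2·signedArea(ECB) = -3006/53 ∩ 2·signedArea(FDE) = 36]
   → E = (-17/3, -2)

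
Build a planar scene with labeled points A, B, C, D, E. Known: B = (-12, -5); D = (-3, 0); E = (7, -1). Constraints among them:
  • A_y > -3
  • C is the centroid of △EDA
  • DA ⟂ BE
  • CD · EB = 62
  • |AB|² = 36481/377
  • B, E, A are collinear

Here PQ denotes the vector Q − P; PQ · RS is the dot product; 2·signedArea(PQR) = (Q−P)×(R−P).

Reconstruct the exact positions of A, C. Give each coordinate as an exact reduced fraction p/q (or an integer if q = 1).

1. A_x = -895/377  [B, E, A are collinear ∩ DA ⟂ BE]
2. A_y = -1121/377  [B, E, A are collinear ∩ DA ⟂ BE]
   → A = (-895/377, -1121/377)
3. C_x = 613/1131  [C is the centroid of △EDA]
4. C_y = -1498/1131  [C is the centroid of △EDA]
   → C = (613/1131, -1498/1131)

A = (-895/377, -1121/377)
C = (613/1131, -1498/1131)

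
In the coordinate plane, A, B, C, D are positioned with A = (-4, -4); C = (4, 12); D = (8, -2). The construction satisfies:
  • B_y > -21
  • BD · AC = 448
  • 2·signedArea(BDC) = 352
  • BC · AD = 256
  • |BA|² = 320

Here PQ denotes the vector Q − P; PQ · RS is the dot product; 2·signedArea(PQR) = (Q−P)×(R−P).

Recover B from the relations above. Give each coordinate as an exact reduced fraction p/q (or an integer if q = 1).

1. B_x = -12  [BC · AD = 256 ∩ BD · AC = 448]
2. B_y = -20  [BC · AD = 256 ∩ BD · AC = 448]
   → B = (-12, -20)

B = (-12, -20)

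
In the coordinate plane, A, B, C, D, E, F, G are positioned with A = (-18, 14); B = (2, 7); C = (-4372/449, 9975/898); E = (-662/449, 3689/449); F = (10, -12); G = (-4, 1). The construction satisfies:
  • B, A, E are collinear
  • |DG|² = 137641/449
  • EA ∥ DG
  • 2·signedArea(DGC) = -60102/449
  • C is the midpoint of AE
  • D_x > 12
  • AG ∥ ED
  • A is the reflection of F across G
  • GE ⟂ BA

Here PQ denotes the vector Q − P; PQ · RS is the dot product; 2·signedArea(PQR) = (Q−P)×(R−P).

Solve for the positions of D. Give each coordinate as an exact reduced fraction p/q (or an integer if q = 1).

1. D_x = 5624/449  [EA ∥ DG ∩ AG ∥ ED]
2. D_y = -2148/449  [EA ∥ DG ∩ AG ∥ ED]
   → D = (5624/449, -2148/449)

D = (5624/449, -2148/449)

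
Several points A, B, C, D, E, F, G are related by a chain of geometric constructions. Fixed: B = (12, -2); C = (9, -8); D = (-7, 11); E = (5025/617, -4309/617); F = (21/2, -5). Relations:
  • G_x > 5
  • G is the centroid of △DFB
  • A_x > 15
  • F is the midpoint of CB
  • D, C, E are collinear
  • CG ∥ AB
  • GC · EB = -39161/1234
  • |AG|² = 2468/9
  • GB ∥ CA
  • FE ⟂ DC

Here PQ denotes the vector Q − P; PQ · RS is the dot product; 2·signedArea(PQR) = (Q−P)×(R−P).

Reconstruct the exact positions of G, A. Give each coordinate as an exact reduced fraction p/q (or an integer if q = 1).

A = (95/6, -34/3)
G = (31/6, 4/3)

1. G_x = 31/6  [G is the centroid of △DFB]
2. G_y = 4/3  [G is the centroid of △DFB]
   → G = (31/6, 4/3)
3. A_x = 95/6  [CG ∥ AB ∩ GB ∥ CA]
4. A_y = -34/3  [CG ∥ AB ∩ GB ∥ CA]
   → A = (95/6, -34/3)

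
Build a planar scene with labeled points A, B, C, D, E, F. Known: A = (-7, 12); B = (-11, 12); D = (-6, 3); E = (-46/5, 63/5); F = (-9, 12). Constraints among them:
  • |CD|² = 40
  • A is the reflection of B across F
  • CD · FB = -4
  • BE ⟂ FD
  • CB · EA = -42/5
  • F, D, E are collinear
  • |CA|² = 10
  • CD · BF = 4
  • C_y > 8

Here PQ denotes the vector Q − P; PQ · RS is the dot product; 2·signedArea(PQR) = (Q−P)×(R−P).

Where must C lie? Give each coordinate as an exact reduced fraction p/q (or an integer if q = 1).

1. C_x = -8  [CD · BF = 4 ∩ CB · EA = -42/5]
2. C_y = 9  [CD · BF = 4 ∩ CB · EA = -42/5]
   → C = (-8, 9)

C = (-8, 9)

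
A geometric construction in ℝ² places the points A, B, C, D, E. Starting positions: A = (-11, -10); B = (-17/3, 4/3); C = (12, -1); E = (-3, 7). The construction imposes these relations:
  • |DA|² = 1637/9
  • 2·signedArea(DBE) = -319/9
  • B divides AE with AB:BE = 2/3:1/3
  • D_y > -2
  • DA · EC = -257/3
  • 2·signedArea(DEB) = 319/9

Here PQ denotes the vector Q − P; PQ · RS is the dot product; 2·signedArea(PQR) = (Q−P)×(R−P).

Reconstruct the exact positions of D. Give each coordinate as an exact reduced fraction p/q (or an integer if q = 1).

D = (-2/3, -4/3)

1. D_x = -2/3  [2·signedArea(DEB) = 319/9 ∩ DA · EC = -257/3]
2. D_y = -4/3  [2·signedArea(DEB) = 319/9 ∩ DA · EC = -257/3]
   → D = (-2/3, -4/3)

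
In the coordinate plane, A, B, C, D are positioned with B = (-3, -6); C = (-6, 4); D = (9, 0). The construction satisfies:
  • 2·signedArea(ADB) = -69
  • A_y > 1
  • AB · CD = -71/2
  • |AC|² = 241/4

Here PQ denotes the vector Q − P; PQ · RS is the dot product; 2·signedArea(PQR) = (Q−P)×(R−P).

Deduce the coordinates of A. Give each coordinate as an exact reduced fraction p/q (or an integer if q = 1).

1. A_x = 3/2  [AB · CD = -71/2 ∩ 2·signedArea(ADB) = -69]
2. A_y = 2  [AB · CD = -71/2 ∩ 2·signedArea(ADB) = -69]
   → A = (3/2, 2)

A = (3/2, 2)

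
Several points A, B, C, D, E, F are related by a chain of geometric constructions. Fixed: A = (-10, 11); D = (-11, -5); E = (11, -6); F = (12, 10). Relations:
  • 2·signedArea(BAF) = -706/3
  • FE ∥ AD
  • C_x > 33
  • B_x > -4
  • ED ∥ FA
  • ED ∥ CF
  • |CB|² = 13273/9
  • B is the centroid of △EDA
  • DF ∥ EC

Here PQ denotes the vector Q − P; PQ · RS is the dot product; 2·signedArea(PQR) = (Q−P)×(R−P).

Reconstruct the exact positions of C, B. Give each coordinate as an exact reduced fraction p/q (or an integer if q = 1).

1. C_x = 34  [ED ∥ CF ∩ DF ∥ EC]
2. C_y = 9  [ED ∥ CF ∩ DF ∥ EC]
   → C = (34, 9)
3. B_x = -10/3  [B is the centroid of △EDA]
4. B_y = 0  [B is the centroid of △EDA]
   → B = (-10/3, 0)

B = (-10/3, 0)
C = (34, 9)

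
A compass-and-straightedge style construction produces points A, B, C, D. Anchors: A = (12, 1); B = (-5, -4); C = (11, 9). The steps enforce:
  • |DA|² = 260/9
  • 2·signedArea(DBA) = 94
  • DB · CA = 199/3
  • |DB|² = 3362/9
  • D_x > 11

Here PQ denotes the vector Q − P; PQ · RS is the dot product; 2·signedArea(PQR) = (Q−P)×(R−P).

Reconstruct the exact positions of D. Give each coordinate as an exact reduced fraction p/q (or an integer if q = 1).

D = (34/3, 19/3)

1. D_x = 34/3  [2·signedArea(DBA) = 94 ∩ DB · CA = 199/3]
2. D_y = 19/3  [2·signedArea(DBA) = 94 ∩ DB · CA = 199/3]
   → D = (34/3, 19/3)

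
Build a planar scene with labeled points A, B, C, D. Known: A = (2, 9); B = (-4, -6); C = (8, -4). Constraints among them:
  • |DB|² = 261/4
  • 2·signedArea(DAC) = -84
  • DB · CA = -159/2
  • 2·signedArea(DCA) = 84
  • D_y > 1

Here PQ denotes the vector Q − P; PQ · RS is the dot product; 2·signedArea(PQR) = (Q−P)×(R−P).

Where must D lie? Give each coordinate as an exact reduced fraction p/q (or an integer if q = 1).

D = (-1, 3/2)

1. D_x = -1  [2·signedArea(DAC) = -84 ∩ DB · CA = -159/2]
2. D_y = 3/2  [2·signedArea(DAC) = -84 ∩ DB · CA = -159/2]
   → D = (-1, 3/2)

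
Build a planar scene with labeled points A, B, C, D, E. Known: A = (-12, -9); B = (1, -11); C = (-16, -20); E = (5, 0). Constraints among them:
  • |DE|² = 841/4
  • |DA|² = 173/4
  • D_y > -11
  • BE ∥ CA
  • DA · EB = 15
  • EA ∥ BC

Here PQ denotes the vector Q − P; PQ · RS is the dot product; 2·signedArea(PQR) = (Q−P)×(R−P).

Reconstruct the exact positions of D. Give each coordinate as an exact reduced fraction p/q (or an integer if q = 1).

1. D_x = -11/2  [line 4·x + 11·y + 132 = 0 ∩ |DE|² = 841/4]
2. D_y = -10  [line 4·x + 11·y + 132 = 0 ∩ |DE|² = 841/4]
   → D = (-11/2, -10)

D = (-11/2, -10)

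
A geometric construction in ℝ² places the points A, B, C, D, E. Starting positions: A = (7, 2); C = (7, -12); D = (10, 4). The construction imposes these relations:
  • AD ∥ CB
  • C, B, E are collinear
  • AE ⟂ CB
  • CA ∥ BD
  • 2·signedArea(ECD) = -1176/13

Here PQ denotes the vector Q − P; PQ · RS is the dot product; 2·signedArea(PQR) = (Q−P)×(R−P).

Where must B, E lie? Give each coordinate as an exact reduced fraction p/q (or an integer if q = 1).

1. B_x = 10  [CA ∥ BD ∩ AD ∥ CB]
2. B_y = -10  [CA ∥ BD ∩ AD ∥ CB]
   → B = (10, -10)
3. E_x = 175/13  [C, B, E are collinear ∩ AE ⟂ CB]
4. E_y = -100/13  [C, B, E are collinear ∩ AE ⟂ CB]
   → E = (175/13, -100/13)

B = (10, -10)
E = (175/13, -100/13)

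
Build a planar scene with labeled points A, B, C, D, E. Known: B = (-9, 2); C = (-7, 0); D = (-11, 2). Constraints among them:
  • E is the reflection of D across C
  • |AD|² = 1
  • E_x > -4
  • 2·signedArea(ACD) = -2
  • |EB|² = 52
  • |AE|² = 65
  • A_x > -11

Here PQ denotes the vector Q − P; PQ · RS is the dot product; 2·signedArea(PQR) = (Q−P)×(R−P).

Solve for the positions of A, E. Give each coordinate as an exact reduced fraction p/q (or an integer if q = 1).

1. A_x = -10  [line -2·x + -4·y + -12 = 0 ∩ |AD|² = 1]
2. A_y = 2  [line -2·x + -4·y + -12 = 0 ∩ |AD|² = 1]
   → A = (-10, 2)
3. E_x = -3  [E is the reflection of D across C]
4. E_y = -2  [E is the reflection of D across C]
   → E = (-3, -2)

A = (-10, 2)
E = (-3, -2)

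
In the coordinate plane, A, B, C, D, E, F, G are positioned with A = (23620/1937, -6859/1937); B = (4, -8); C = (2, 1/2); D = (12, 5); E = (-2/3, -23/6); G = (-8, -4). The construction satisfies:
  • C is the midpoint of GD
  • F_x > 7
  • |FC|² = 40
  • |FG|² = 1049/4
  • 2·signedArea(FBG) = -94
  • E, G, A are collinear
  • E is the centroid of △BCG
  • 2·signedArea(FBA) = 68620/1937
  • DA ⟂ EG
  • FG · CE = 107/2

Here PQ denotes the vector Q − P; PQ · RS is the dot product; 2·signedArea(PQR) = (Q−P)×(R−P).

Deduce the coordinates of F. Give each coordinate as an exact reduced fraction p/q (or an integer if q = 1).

1. F_x = 8  [2·signedArea(FBA) = 68620/1937 ∩ 2·signedArea(FBG) = -94]
2. F_y = -3/2  [2·signedArea(FBA) = 68620/1937 ∩ 2·signedArea(FBG) = -94]
   → F = (8, -3/2)

F = (8, -3/2)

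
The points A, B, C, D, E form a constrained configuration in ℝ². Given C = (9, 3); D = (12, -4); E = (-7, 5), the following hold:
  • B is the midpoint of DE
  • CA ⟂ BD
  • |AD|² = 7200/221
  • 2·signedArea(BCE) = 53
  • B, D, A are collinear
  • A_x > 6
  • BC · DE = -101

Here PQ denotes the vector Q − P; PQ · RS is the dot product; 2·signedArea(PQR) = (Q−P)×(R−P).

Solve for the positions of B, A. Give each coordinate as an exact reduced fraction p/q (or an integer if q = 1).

1. B_x = 5/2  [B is the midpoint of DE]
2. B_y = 1/2  [B is the midpoint of DE]
   → B = (5/2, 1/2)
3. A_x = 1512/221  [B, D, A are collinear ∩ CA ⟂ BD]
4. A_y = -344/221  [B, D, A are collinear ∩ CA ⟂ BD]
   → A = (1512/221, -344/221)

A = (1512/221, -344/221)
B = (5/2, 1/2)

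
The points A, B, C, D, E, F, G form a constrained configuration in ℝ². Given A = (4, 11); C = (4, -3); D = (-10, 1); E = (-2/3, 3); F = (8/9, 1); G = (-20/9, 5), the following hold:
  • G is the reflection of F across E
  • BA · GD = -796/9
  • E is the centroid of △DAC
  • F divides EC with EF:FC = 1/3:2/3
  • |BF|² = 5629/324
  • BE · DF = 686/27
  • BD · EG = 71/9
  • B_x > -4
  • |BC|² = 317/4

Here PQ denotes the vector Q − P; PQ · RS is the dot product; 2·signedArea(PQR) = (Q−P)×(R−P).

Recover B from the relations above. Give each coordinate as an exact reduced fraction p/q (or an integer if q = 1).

1. B_x = -3  [BD · EG = 71/9 ∩ BE · DF = 686/27]
2. B_y = 5/2  [BD · EG = 71/9 ∩ BE · DF = 686/27]
   → B = (-3, 5/2)

B = (-3, 5/2)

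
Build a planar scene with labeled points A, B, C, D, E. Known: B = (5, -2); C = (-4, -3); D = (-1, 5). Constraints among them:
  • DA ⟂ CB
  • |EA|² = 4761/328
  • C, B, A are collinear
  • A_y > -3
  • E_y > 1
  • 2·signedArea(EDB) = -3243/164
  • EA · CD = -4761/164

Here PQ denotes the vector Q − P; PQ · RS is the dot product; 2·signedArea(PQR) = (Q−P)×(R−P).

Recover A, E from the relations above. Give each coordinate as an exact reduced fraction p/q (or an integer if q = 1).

A = (-13/82, -211/82)
E = (-95/164, 199/164)

1. A_x = -13/82  [C, B, A are collinear ∩ DA ⟂ CB]
2. A_y = -211/82  [C, B, A are collinear ∩ DA ⟂ CB]
   → A = (-13/82, -211/82)
3. E_x = -95/164  [2·signedArea(EDB) = -3243/164 ∩ EA · CD = -4761/164]
4. E_y = 199/164  [2·signedArea(EDB) = -3243/164 ∩ EA · CD = -4761/164]
   → E = (-95/164, 199/164)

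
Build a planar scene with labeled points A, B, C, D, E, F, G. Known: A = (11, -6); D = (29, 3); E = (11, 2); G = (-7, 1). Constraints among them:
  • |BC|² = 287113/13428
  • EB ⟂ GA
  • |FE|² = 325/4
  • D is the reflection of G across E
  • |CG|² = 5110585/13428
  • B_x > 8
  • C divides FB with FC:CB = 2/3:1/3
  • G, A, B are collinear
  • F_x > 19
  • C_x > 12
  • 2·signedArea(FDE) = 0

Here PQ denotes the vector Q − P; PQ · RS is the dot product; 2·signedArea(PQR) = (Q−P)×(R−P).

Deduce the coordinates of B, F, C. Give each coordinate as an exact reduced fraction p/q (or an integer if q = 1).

B = (3095/373, -1846/373)
C = (4550/373, -5519/2238)
F = (20, 5/2)

1. B_x = 3095/373  [G, A, B are collinear ∩ EB ⟂ GA]
2. B_y = -1846/373  [G, A, B are collinear ∩ EB ⟂ GA]
   → B = (3095/373, -1846/373)
3. F_x = 20  [line 1·x + -18·y + 25 = 0 ∩ |FE|² = 325/4]
4. F_y = 5/2  [line 1·x + -18·y + 25 = 0 ∩ |FE|² = 325/4]
   → F = (20, 5/2)
5. C_x = 4550/373  [C divides FB with FC:CB = 2/3:1/3]
6. C_y = -5519/2238  [C divides FB with FC:CB = 2/3:1/3]
   → C = (4550/373, -5519/2238)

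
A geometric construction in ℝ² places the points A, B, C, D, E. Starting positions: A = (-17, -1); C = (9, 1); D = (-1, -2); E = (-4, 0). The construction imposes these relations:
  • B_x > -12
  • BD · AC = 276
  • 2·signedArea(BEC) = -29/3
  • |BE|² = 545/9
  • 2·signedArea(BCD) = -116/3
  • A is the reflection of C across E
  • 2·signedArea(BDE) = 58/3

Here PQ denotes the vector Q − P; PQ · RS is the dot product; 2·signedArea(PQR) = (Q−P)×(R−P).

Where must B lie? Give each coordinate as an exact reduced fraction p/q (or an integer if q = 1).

1. B_x = -35/3  [2·signedArea(BDE) = 58/3 ∩ 2·signedArea(BEC) = -29/3]
2. B_y = -4/3  [2·signedArea(BDE) = 58/3 ∩ 2·signedArea(BEC) = -29/3]
   → B = (-35/3, -4/3)

B = (-35/3, -4/3)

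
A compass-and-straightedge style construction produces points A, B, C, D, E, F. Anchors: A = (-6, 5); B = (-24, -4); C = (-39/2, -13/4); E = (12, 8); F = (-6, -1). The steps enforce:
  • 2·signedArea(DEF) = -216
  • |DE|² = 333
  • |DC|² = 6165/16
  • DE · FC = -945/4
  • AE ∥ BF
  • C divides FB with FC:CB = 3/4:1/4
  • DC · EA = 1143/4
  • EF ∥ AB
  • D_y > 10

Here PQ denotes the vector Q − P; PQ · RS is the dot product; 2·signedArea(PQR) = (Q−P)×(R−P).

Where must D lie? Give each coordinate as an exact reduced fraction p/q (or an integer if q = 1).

D = (-6, 11)

1. D_x = -6  [DC · EA = 1143/4 ∩ 2·signedArea(DEF) = -216]
2. D_y = 11  [DC · EA = 1143/4 ∩ 2·signedArea(DEF) = -216]
   → D = (-6, 11)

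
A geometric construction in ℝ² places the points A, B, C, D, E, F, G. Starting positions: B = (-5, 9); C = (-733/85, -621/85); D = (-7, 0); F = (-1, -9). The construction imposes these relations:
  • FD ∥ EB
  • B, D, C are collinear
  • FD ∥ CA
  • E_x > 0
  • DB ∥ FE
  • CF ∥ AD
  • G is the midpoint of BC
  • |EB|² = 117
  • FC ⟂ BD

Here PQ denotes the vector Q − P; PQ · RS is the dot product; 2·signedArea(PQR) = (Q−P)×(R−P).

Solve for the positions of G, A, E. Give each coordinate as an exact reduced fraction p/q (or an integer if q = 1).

A = (-1243/85, 144/85)
E = (1, 0)
G = (-579/85, 72/85)

1. G_x = -579/85  [G is the midpoint of BC]
2. G_y = 72/85  [G is the midpoint of BC]
   → G = (-579/85, 72/85)
3. A_x = -1243/85  [CF ∥ AD ∩ FD ∥ CA]
4. A_y = 144/85  [CF ∥ AD ∩ FD ∥ CA]
   → A = (-1243/85, 144/85)
5. E_x = 1  [FD ∥ EB ∩ DB ∥ FE]
6. E_y = 0  [FD ∥ EB ∩ DB ∥ FE]
   → E = (1, 0)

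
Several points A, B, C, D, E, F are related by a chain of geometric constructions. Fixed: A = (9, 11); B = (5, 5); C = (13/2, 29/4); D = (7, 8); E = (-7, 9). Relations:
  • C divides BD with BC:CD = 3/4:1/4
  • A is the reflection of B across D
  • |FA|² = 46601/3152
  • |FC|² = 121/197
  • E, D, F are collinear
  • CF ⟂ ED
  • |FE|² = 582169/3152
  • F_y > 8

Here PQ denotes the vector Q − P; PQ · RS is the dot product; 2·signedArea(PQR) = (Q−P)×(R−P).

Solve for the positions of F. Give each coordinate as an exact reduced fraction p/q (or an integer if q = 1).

F = (2583/394, 6329/788)

1. F_x = 2583/394  [E, D, F are collinear ∩ CF ⟂ ED]
2. F_y = 6329/788  [E, D, F are collinear ∩ CF ⟂ ED]
   → F = (2583/394, 6329/788)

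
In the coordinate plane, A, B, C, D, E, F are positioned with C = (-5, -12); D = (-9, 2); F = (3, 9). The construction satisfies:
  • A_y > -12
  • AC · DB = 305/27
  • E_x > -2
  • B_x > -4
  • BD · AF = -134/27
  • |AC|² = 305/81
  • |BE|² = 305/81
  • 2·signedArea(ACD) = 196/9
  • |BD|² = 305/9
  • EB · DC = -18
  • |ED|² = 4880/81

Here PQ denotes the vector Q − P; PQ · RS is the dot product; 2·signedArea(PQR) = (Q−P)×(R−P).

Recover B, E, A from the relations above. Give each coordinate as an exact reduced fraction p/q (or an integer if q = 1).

1. A_x = -61/9  [line -14·x + -4·y + -1258/9 = 0 ∩ |AC|² = 305/81]
2. A_y = -101/9  [line -14·x + -4·y + -1258/9 = 0 ∩ |AC|² = 305/81]
   → A = (-61/9, -101/9)
3. B_x = -11/3  [BD · AF = -134/27 ∩ AC · DB = 305/27]
4. B_y = -1/3  [BD · AF = -134/27 ∩ AC · DB = 305/27]
   → B = (-11/3, -1/3)
5. E_x = -17/9  [line -4·x + 14·y + 8 = 0 ∩ |ED|² = 4880/81]
6. E_y = -10/9  [line -4·x + 14·y + 8 = 0 ∩ |ED|² = 4880/81]
   → E = (-17/9, -10/9)

A = (-61/9, -101/9)
B = (-11/3, -1/3)
E = (-17/9, -10/9)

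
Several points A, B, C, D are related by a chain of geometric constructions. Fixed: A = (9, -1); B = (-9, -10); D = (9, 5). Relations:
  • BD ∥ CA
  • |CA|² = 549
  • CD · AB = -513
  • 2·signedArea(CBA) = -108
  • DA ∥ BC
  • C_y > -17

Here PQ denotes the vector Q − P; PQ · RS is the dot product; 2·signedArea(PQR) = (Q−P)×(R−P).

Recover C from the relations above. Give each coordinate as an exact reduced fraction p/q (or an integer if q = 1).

C = (-9, -16)

1. C_x = -9  [BD ∥ CA ∩ DA ∥ BC]
2. C_y = -16  [BD ∥ CA ∩ DA ∥ BC]
   → C = (-9, -16)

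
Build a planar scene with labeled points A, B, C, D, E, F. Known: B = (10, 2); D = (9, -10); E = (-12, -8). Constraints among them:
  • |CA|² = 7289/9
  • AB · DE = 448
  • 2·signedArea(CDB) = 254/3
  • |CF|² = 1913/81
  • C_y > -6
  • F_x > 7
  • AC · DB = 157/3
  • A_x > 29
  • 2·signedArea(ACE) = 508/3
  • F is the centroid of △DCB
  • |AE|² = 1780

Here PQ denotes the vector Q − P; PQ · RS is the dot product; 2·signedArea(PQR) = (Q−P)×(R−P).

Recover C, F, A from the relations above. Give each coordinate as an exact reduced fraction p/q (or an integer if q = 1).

1. A_x = 30  [line 21·x + -2·y + -654 = 0 ∩ |AE|² = 1780]
2. A_y = -12  [line 21·x + -2·y + -654 = 0 ∩ |AE|² = 1780]
   → A = (30, -12)
3. C_x = 7/3  [2·signedArea(CDB) = 254/3 ∩ AC · DB = 157/3]
4. C_y = -16/3  [2·signedArea(CDB) = 254/3 ∩ AC · DB = 157/3]
   → C = (7/3, -16/3)
5. F_x = 64/9  [F is the centroid of △DCB]
6. F_y = -40/9  [F is the centroid of △DCB]
   → F = (64/9, -40/9)

A = (30, -12)
C = (7/3, -16/3)
F = (64/9, -40/9)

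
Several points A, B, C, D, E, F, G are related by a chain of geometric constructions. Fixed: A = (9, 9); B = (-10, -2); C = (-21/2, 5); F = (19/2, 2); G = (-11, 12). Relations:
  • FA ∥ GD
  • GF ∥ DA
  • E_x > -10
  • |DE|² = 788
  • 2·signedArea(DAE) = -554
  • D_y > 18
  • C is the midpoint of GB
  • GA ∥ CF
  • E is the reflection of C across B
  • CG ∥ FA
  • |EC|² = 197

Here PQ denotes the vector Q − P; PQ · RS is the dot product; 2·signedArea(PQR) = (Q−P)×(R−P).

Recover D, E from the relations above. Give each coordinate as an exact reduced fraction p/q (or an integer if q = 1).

D = (-23/2, 19)
E = (-19/2, -9)

1. D_x = -23/2  [GF ∥ DA ∩ FA ∥ GD]
2. D_y = 19  [GF ∥ DA ∩ FA ∥ GD]
   → D = (-23/2, 19)
3. E_x = -19/2  [E is the reflection of C across B]
4. E_y = -9  [E is the reflection of C across B]
   → E = (-19/2, -9)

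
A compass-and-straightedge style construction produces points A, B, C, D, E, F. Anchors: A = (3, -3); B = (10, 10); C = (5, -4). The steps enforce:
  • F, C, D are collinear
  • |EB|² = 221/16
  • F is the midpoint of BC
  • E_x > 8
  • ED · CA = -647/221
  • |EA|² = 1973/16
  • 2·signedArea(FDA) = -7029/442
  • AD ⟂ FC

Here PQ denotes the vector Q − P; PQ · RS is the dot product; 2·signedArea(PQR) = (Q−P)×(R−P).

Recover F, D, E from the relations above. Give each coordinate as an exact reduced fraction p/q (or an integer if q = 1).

D = (1125/221, -828/221)
E = (35/4, 13/2)
F = (15/2, 3)

1. F_x = 15/2  [F is the midpoint of BC]
2. F_y = 3  [F is the midpoint of BC]
   → F = (15/2, 3)
3. D_x = 1125/221  [F, C, D are collinear ∩ AD ⟂ FC]
4. D_y = -828/221  [F, C, D are collinear ∩ AD ⟂ FC]
   → D = (1125/221, -828/221)
5. E_x = 35/4  [line 2·x + -1·y + -11 = 0 ∩ |EA|² = 1973/16]
6. E_y = 13/2  [line 2·x + -1·y + -11 = 0 ∩ |EA|² = 1973/16]
   → E = (35/4, 13/2)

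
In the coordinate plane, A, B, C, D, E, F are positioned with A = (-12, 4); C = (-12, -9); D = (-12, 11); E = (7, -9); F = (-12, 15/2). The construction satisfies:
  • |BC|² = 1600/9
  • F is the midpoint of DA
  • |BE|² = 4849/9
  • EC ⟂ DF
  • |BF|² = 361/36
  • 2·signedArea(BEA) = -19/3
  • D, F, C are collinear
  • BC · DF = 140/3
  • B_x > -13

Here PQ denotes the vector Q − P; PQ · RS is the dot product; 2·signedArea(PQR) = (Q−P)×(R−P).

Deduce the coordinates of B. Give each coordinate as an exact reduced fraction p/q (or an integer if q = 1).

B = (-12, 13/3)

1. B_x = -12  [BC · DF = 140/3 ∩ 2·signedArea(BEA) = -19/3]
2. B_y = 13/3  [BC · DF = 140/3 ∩ 2·signedArea(BEA) = -19/3]
   → B = (-12, 13/3)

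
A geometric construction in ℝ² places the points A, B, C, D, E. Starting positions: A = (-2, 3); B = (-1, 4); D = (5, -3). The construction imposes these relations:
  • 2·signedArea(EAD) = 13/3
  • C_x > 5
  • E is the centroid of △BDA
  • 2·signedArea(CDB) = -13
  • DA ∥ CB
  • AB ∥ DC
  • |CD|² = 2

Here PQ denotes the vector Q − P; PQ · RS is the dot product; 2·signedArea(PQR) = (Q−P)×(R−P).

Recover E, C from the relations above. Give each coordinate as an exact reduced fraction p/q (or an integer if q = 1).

C = (6, -2)
E = (2/3, 4/3)

1. E_x = 2/3  [E is the centroid of △BDA]
2. E_y = 4/3  [E is the centroid of △BDA]
   → E = (2/3, 4/3)
3. C_x = 6  [DA ∥ CB ∩ AB ∥ DC]
4. C_y = -2  [DA ∥ CB ∩ AB ∥ DC]
   → C = (6, -2)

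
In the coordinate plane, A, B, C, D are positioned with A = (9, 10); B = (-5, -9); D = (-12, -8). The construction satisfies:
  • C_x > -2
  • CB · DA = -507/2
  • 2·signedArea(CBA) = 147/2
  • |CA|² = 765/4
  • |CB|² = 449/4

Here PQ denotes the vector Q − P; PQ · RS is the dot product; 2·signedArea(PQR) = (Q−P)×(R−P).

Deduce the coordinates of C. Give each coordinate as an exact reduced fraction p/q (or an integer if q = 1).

C = (-3/2, 1)

1. C_x = -3/2  [2·signedArea(CBA) = 147/2 ∩ CB · DA = -507/2]
2. C_y = 1  [2·signedArea(CBA) = 147/2 ∩ CB · DA = -507/2]
   → C = (-3/2, 1)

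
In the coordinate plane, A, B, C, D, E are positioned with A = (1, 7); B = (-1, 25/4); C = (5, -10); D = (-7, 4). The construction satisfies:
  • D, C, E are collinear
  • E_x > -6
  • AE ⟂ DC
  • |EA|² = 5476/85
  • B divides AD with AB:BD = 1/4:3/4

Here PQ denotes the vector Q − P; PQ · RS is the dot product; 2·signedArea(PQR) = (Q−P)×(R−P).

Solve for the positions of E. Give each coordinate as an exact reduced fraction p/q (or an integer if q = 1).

1. E_x = -433/85  [D, C, E are collinear ∩ AE ⟂ DC]
2. E_y = 151/85  [D, C, E are collinear ∩ AE ⟂ DC]
   → E = (-433/85, 151/85)

E = (-433/85, 151/85)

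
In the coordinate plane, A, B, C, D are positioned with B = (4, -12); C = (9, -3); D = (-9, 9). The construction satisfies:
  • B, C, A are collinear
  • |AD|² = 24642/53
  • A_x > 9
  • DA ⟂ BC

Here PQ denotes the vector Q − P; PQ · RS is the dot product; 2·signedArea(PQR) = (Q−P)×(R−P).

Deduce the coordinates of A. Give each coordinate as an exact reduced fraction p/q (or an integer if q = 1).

1. A_x = 522/53  [B, C, A are collinear ∩ DA ⟂ BC]
2. A_y = -78/53  [B, C, A are collinear ∩ DA ⟂ BC]
   → A = (522/53, -78/53)

A = (522/53, -78/53)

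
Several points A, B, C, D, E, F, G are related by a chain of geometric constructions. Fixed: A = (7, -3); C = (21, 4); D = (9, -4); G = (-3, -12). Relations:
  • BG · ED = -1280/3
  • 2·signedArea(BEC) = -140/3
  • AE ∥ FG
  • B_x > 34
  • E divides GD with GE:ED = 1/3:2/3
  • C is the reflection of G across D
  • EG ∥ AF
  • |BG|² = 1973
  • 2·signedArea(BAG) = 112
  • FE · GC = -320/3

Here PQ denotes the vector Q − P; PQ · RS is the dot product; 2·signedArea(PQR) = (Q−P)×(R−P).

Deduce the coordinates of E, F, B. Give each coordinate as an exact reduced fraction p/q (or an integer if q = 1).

B = (35, 11)
E = (1, -28/3)
F = (3, -17/3)

1. E_x = 1  [E divides GD with GE:ED = 1/3:2/3]
2. E_y = -28/3  [E divides GD with GE:ED = 1/3:2/3]
   → E = (1, -28/3)
3. F_x = 3  [AE ∥ FG ∩ EG ∥ AF]
4. F_y = -17/3  [AE ∥ FG ∩ EG ∥ AF]
   → F = (3, -17/3)
5. B_x = 35  [2·signedArea(BAG) = 112 ∩ 2·signedArea(BEC) = -140/3]
6. B_y = 11  [2·signedArea(BAG) = 112 ∩ 2·signedArea(BEC) = -140/3]
   → B = (35, 11)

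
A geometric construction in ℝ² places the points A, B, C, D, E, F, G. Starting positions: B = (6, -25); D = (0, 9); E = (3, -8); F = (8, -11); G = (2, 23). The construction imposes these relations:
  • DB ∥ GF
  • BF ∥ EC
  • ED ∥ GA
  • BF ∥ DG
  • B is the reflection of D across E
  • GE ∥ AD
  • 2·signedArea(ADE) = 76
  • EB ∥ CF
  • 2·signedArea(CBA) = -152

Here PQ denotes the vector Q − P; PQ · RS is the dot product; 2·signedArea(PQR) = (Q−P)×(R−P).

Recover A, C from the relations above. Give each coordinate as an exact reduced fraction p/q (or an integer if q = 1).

A = (-1, 40)
C = (5, 6)

1. A_x = -1  [GE ∥ AD ∩ ED ∥ GA]
2. A_y = 40  [GE ∥ AD ∩ ED ∥ GA]
   → A = (-1, 40)
3. C_x = 5  [EB ∥ CF ∩ BF ∥ EC]
4. C_y = 6  [EB ∥ CF ∩ BF ∥ EC]
   → C = (5, 6)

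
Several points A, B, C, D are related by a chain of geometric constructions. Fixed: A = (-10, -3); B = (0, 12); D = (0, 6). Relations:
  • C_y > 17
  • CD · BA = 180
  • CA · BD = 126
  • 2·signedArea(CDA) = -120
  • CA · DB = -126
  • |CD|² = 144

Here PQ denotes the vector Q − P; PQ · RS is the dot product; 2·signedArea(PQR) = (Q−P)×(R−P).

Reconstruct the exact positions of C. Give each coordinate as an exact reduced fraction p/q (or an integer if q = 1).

C = (0, 18)

1. C_x = 0  [CA · DB = -126 ∩ CD · BA = 180]
2. C_y = 18  [CA · DB = -126 ∩ CD · BA = 180]
   → C = (0, 18)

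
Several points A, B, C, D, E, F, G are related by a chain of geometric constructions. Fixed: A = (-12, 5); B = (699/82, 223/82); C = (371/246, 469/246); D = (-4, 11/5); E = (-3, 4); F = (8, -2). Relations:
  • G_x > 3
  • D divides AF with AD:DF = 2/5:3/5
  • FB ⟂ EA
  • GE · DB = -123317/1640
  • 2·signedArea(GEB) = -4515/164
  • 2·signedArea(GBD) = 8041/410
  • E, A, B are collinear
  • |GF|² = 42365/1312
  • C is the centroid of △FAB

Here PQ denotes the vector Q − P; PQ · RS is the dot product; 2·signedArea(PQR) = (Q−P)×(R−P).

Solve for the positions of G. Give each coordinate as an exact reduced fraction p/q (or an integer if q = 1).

G = (1027/328, 305/328)

1. G_x = 1027/328  [2·signedArea(GEB) = -4515/164 ∩ GE · DB = -123317/1640]
2. G_y = 305/328  [2·signedArea(GEB) = -4515/164 ∩ GE · DB = -123317/1640]
   → G = (1027/328, 305/328)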